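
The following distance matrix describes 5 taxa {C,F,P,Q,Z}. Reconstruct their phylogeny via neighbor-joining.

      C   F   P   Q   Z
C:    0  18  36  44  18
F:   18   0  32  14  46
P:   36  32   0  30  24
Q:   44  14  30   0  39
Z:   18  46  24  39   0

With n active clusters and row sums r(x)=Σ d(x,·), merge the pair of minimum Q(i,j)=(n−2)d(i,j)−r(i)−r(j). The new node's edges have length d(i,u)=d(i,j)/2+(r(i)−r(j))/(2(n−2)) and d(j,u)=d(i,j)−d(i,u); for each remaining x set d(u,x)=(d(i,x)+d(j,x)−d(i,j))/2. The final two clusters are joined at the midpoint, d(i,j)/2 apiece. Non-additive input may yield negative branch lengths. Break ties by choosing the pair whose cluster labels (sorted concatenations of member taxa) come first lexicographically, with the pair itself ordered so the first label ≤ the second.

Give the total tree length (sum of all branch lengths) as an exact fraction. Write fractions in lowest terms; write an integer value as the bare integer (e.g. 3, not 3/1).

step 1: merge (F,Q) at d=14, Q=-195; branch lengths F→25/6, Q→59/6; new cluster FQ
  updated: d(C,FQ)=24, d(FQ,P)=24, d(FQ,Z)=71/2
step 2: merge (C,Z) at d=18, Q=-239/2; branch lengths C→73/8, Z→71/8; new cluster CZ
  updated: d(CZ,FQ)=83/4, d(CZ,P)=21
step 3: merge (CZ,FQ) at d=83/4, Q=-263/4; branch lengths CZ→71/8, FQ→95/8; new cluster CFQZ
  updated: d(CFQZ,P)=97/8
step 4: merge (CFQZ,P) at d=97/8; branch lengths CFQZ→97/16, P→97/16; new cluster CFPQZ
final tree: (((C:73/8,Z:71/8):71/8,(F:25/6,Q:59/6):95/8):97/16,P:97/16)
total length: 519/8

519/8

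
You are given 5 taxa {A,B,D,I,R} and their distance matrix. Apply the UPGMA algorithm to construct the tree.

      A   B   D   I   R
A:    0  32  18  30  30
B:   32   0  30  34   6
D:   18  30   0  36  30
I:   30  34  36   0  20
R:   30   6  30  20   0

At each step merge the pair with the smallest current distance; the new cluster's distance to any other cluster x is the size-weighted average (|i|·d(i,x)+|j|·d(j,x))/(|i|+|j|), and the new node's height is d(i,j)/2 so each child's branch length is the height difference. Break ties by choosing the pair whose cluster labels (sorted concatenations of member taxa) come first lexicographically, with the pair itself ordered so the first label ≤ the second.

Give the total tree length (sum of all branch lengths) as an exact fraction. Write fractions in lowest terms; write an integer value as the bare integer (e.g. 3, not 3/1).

341/6

iteration 1: select B,R (d=6); attach at lengths (3, 3); label the merged cluster BR
  updated: d(A,BR)=31, d(BR,D)=30, d(BR,I)=27
iteration 2: select A,D (d=18); attach at lengths (9, 9); label the merged cluster AD
  updated: d(AD,BR)=61/2, d(AD,I)=33
iteration 3: select BR,I (d=27); attach at lengths (21/2, 27/2); label the merged cluster BIR
  updated: d(AD,BIR)=94/3
iteration 4: select AD,BIR (d=94/3); attach at lengths (20/3, 13/6); label the merged cluster ABDIR
final tree: ((A:9,D:9):20/3,((B:3,R:3):21/2,I:27/2):13/6)
total length: 341/6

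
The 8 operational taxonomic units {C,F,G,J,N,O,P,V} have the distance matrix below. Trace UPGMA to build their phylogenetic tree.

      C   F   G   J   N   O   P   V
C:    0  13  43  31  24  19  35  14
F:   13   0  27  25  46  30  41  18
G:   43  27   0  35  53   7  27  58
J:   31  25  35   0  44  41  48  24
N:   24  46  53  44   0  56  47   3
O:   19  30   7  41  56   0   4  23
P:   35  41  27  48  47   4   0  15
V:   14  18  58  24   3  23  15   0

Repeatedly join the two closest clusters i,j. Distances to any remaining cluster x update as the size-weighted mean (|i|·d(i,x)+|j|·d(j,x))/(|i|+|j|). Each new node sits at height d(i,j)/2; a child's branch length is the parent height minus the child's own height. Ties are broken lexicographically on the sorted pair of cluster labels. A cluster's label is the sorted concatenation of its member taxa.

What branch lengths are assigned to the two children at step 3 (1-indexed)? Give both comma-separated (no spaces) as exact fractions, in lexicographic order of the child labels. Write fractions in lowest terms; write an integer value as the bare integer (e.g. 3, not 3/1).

13/2,13/2

step 1: merge (N,V) at d=3; branch lengths N→3/2, V→3/2; new cluster NV
  updated: d(C,NV)=19, d(F,NV)=32, d(G,NV)=111/2, d(J,NV)=34, d(NV,O)=79/2, d(NV,P)=31
step 2: merge (O,P) at d=4; branch lengths O→2, P→2; new cluster OP
  updated: d(C,OP)=27, d(F,OP)=71/2, d(G,OP)=17, d(J,OP)=89/2, d(NV,OP)=141/4
step 3: merge (C,F) at d=13; branch lengths C→13/2, F→13/2; new cluster CF
  updated: d(CF,G)=35, d(CF,J)=28, d(CF,NV)=51/2, d(CF,OP)=125/4
step 4: merge (G,OP) at d=17; branch lengths G→17/2, OP→13/2; new cluster GOP
  updated: d(CF,GOP)=65/2, d(GOP,J)=124/3, d(GOP,NV)=42
step 5: merge (CF,NV) at d=51/2; branch lengths CF→25/4, NV→45/4; new cluster CFNV
  updated: d(CFNV,GOP)=149/4, d(CFNV,J)=31
step 6: merge (CFNV,J) at d=31; branch lengths CFNV→11/4, J→31/2; new cluster CFJNV
  updated: d(CFJNV,GOP)=571/15
step 7: merge (CFJNV,GOP) at d=571/15; branch lengths CFJNV→53/15, GOP→158/15; new cluster CFGJNOPV
final tree: ((((C:13/2,F:13/2):25/4,(N:3/2,V:3/2):45/4):11/4,J:31/2):53/15,(G:17/2,(O:2,P:2):13/2):158/15)
total length: 5089/60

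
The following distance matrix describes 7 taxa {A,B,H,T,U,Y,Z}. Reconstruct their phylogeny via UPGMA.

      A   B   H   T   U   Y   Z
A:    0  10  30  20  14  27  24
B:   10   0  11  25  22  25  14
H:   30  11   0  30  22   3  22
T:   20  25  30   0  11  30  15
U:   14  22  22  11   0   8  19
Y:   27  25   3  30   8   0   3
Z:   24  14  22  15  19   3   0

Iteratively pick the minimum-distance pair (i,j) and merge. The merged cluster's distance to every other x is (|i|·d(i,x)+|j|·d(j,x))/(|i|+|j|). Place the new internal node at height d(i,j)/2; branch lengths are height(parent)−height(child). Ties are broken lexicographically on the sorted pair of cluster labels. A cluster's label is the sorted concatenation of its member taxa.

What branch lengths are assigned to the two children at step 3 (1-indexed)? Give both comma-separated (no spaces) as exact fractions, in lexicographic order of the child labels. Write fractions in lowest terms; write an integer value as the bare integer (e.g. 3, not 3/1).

11/2,11/2

iteration 1: select H,Y (d=3); attach at lengths (3/2, 3/2); label the merged cluster HY
  updated: d(A,HY)=57/2, d(B,HY)=18, d(HY,T)=30, d(HY,U)=15, d(HY,Z)=25/2
iteration 2: select A,B (d=10); attach at lengths (5, 5); label the merged cluster AB
  updated: d(AB,HY)=93/4, d(AB,T)=45/2, d(AB,U)=18, d(AB,Z)=19
iteration 3: select T,U (d=11); attach at lengths (11/2, 11/2); label the merged cluster TU
  updated: d(AB,TU)=81/4, d(HY,TU)=45/2, d(TU,Z)=17
iteration 4: select HY,Z (d=25/2); attach at lengths (19/4, 25/4); label the merged cluster HYZ
  updated: d(AB,HYZ)=131/6, d(HYZ,TU)=62/3
iteration 5: select AB,TU (d=81/4); attach at lengths (41/8, 37/8); label the merged cluster ABTU
  updated: d(ABTU,HYZ)=85/4
iteration 6: select ABTU,HYZ (d=85/4); attach at lengths (1/2, 35/8); label the merged cluster ABHTUYZ
final tree: (((A:5,B:5):41/8,(T:11/2,U:11/2):37/8):1/2,((H:3/2,Y:3/2):19/4,Z:25/4):35/8)
total length: 397/8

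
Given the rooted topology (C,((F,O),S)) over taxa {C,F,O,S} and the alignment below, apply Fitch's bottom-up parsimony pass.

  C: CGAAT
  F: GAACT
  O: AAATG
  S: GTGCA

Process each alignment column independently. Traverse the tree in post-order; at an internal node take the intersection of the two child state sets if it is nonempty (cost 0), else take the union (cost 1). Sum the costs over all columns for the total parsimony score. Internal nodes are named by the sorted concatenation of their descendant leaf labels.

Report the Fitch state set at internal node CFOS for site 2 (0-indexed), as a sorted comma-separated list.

A

FO@0: {G} ∪ {A} = {A,G} (union, +1)
FOS@0: {A,G} ∩ {G} = {G} (intersection, +0)
CFOS@0: {C} ∪ {G} = {C,G} (union, +1)
FO@1: {A} ∩ {A} = {A} (intersection, +0)
FOS@1: {A} ∪ {T} = {A,T} (union, +1)
CFOS@1: {G} ∪ {A,T} = {A,G,T} (union, +1)
FO@2: {A} ∩ {A} = {A} (intersection, +0)
FOS@2: {A} ∪ {G} = {A,G} (union, +1)
CFOS@2: {A} ∩ {A,G} = {A} (intersection, +0)
FO@3: {C} ∪ {T} = {C,T} (union, +1)
FOS@3: {C,T} ∩ {C} = {C} (intersection, +0)
CFOS@3: {A} ∪ {C} = {A,C} (union, +1)
FO@4: {T} ∪ {G} = {G,T} (union, +1)
FOS@4: {G,T} ∪ {A} = {A,G,T} (union, +1)
CFOS@4: {T} ∩ {A,G,T} = {T} (intersection, +0)
per-site changes: [2, 2, 1, 2, 2]; total = 9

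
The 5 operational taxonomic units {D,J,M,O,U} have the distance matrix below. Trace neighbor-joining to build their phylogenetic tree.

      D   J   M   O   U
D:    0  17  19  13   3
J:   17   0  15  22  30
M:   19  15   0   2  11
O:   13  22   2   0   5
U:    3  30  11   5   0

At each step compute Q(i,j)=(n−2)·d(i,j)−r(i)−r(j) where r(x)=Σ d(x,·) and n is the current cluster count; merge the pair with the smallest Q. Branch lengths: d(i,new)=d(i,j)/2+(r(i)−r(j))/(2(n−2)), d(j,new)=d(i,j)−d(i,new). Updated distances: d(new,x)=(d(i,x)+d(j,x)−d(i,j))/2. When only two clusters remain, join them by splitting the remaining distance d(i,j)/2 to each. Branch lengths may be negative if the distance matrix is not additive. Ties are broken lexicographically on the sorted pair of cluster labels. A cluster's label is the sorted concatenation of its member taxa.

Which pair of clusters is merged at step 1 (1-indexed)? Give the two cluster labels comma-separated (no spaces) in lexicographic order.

D,U

iteration 1: select D,U (d=3, Q=-92); attach at lengths (2, 1); label the merged cluster DU
  updated: d(DU,J)=22, d(DU,M)=27/2, d(DU,O)=15/2
iteration 2: select DU,O (d=15/2, Q=-119/2); attach at lengths (53/8, 7/8); label the merged cluster DOU
  updated: d(DOU,J)=73/4, d(DOU,M)=4
iteration 3: select DOU,J (d=73/4, Q=-149/4); attach at lengths (29/8, 117/8); label the merged cluster DJOU
  updated: d(DJOU,M)=3/8
iteration 4: select DJOU,M (d=3/8); attach at lengths (3/16, 3/16); label the merged cluster DJMOU
final tree: ((((D:2,U:1):53/8,O:7/8):29/8,J:117/8):3/16,M:3/16)
total length: 233/8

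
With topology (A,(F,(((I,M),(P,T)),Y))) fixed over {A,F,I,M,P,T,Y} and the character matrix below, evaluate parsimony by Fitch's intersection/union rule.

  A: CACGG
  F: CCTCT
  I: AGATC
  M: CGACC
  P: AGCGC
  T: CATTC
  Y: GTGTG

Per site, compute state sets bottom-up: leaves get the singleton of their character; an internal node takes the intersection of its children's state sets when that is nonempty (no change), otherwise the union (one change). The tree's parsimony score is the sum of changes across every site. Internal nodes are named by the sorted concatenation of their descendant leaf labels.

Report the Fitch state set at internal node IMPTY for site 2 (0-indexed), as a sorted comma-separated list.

A,C,G,T

site 0, node IM: I={A} ∪ M={C} → {A,C} (+1)
site 0, node PT: P={A} ∪ T={C} → {A,C} (+1)
site 0, node IMPT: IM={A,C} ∩ PT={A,C} → {A,C} (+0)
site 0, node IMPTY: IMPT={A,C} ∪ Y={G} → {A,C,G} (+1)
site 0, node FIMPTY: F={C} ∩ IMPTY={A,C,G} → {C} (+0)
site 0, node AFIMPTY: A={C} ∩ FIMPTY={C} → {C} (+0)
site 1, node IM: I={G} ∩ M={G} → {G} (+0)
site 1, node PT: P={G} ∪ T={A} → {A,G} (+1)
site 1, node IMPT: IM={G} ∩ PT={A,G} → {G} (+0)
site 1, node IMPTY: IMPT={G} ∪ Y={T} → {G,T} (+1)
site 1, node FIMPTY: F={C} ∪ IMPTY={G,T} → {C,G,T} (+1)
site 1, node AFIMPTY: A={A} ∪ FIMPTY={C,G,T} → {A,C,G,T} (+1)
site 2, node IM: I={A} ∩ M={A} → {A} (+0)
site 2, node PT: P={C} ∪ T={T} → {C,T} (+1)
site 2, node IMPT: IM={A} ∪ PT={C,T} → {A,C,T} (+1)
site 2, node IMPTY: IMPT={A,C,T} ∪ Y={G} → {A,C,G,T} (+1)
site 2, node FIMPTY: F={T} ∩ IMPTY={A,C,G,T} → {T} (+0)
site 2, node AFIMPTY: A={C} ∪ FIMPTY={T} → {C,T} (+1)
site 3, node IM: I={T} ∪ M={C} → {C,T} (+1)
site 3, node PT: P={G} ∪ T={T} → {G,T} (+1)
site 3, node IMPT: IM={C,T} ∩ PT={G,T} → {T} (+0)
site 3, node IMPTY: IMPT={T} ∩ Y={T} → {T} (+0)
site 3, node FIMPTY: F={C} ∪ IMPTY={T} → {C,T} (+1)
site 3, node AFIMPTY: A={G} ∪ FIMPTY={C,T} → {C,G,T} (+1)
site 4, node IM: I={C} ∩ M={C} → {C} (+0)
site 4, node PT: P={C} ∩ T={C} → {C} (+0)
site 4, node IMPT: IM={C} ∩ PT={C} → {C} (+0)
site 4, node IMPTY: IMPT={C} ∪ Y={G} → {C,G} (+1)
site 4, node FIMPTY: F={T} ∪ IMPTY={C,G} → {C,G,T} (+1)
site 4, node AFIMPTY: A={G} ∩ FIMPTY={C,G,T} → {G} (+0)
per-site changes: [3, 4, 4, 4, 2]; total = 17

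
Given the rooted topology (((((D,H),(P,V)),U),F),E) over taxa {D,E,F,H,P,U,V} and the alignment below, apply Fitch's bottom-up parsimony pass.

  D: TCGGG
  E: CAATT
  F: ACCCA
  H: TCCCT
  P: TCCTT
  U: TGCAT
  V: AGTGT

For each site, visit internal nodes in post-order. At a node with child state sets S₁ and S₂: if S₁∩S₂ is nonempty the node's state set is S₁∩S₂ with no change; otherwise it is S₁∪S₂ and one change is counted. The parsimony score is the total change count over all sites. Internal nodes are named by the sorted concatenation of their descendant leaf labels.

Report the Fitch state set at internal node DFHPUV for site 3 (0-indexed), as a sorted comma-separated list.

site 0, node DH: D={T} ∩ H={T} → {T} (+0)
site 0, node PV: P={T} ∪ V={A} → {A,T} (+1)
site 0, node DHPV: DH={T} ∩ PV={A,T} → {T} (+0)
site 0, node DHPUV: DHPV={T} ∩ U={T} → {T} (+0)
site 0, node DFHPUV: DHPUV={T} ∪ F={A} → {A,T} (+1)
site 0, node DEFHPUV: DFHPUV={A,T} ∪ E={C} → {A,C,T} (+1)
site 1, node DH: D={C} ∩ H={C} → {C} (+0)
site 1, node PV: P={C} ∪ V={G} → {C,G} (+1)
site 1, node DHPV: DH={C} ∩ PV={C,G} → {C} (+0)
site 1, node DHPUV: DHPV={C} ∪ U={G} → {C,G} (+1)
site 1, node DFHPUV: DHPUV={C,G} ∩ F={C} → {C} (+0)
site 1, node DEFHPUV: DFHPUV={C} ∪ E={A} → {A,C} (+1)
site 2, node DH: D={G} ∪ H={C} → {C,G} (+1)
site 2, node PV: P={C} ∪ V={T} → {C,T} (+1)
site 2, node DHPV: DH={C,G} ∩ PV={C,T} → {C} (+0)
site 2, node DHPUV: DHPV={C} ∩ U={C} → {C} (+0)
site 2, node DFHPUV: DHPUV={C} ∩ F={C} → {C} (+0)
site 2, node DEFHPUV: DFHPUV={C} ∪ E={A} → {A,C} (+1)
site 3, node DH: D={G} ∪ H={C} → {C,G} (+1)
site 3, node PV: P={T} ∪ V={G} → {G,T} (+1)
site 3, node DHPV: DH={C,G} ∩ PV={G,T} → {G} (+0)
site 3, node DHPUV: DHPV={G} ∪ U={A} → {A,G} (+1)
site 3, node DFHPUV: DHPUV={A,G} ∪ F={C} → {A,C,G} (+1)
site 3, node DEFHPUV: DFHPUV={A,C,G} ∪ E={T} → {A,C,G,T} (+1)
site 4, node DH: D={G} ∪ H={T} → {G,T} (+1)
site 4, node PV: P={T} ∩ V={T} → {T} (+0)
site 4, node DHPV: DH={G,T} ∩ PV={T} → {T} (+0)
site 4, node DHPUV: DHPV={T} ∩ U={T} → {T} (+0)
site 4, node DFHPUV: DHPUV={T} ∪ F={A} → {A,T} (+1)
site 4, node DEFHPUV: DFHPUV={A,T} ∩ E={T} → {T} (+0)
per-site changes: [3, 3, 3, 5, 2]; total = 16

A,C,G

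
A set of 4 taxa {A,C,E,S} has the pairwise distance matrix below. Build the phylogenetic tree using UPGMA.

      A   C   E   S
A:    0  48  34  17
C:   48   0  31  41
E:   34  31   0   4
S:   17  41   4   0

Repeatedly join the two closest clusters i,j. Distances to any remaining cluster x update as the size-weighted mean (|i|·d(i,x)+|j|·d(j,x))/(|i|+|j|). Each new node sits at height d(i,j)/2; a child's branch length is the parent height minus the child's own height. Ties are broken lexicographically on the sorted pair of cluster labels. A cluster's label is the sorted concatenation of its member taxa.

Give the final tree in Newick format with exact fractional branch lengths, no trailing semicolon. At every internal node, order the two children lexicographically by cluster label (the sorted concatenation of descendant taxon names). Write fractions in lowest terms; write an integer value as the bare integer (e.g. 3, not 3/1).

((A:51/4,(E:2,S:2):43/4):29/4,C:20)

1. join E+S (d=4) ⇒ ES; edges |E|=2, |S|=2
  updated: d(A,ES)=51/2, d(C,ES)=36
2. join A+ES (d=51/2) ⇒ AES; edges |A|=51/4, |ES|=43/4
  updated: d(AES,C)=40
3. join AES+C (d=40) ⇒ ACES; edges |AES|=29/4, |C|=20
final tree: ((A:51/4,(E:2,S:2):43/4):29/4,C:20)
total length: 219/4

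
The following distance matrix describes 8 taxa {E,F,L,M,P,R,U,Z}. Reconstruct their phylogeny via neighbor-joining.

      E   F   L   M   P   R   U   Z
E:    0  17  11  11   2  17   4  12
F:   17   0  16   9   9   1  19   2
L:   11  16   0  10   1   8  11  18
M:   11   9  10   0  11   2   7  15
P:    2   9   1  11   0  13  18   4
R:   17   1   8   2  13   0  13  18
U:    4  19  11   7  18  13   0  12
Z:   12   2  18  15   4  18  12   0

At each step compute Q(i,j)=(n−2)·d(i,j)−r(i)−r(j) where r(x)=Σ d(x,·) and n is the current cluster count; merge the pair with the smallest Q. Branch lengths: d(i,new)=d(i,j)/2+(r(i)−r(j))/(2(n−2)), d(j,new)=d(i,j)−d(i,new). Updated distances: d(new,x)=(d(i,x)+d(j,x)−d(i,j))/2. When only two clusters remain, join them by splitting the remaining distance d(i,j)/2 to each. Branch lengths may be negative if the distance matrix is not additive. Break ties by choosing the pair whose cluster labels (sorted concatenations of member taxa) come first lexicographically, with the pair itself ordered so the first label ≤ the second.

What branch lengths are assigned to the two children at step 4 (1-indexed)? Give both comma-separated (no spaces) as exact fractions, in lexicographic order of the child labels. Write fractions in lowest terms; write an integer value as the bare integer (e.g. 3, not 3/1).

1. join F+Z (d=2, Q=-142) ⇒ FZ; edges |F|=1/3, |Z|=5/3
  updated: d(E,FZ)=27/2, d(FZ,L)=16, d(FZ,M)=11, d(FZ,P)=11/2, d(FZ,R)=17/2, d(FZ,U)=29/2
2. join E+U (d=4, Q=-106) ⇒ EU; edges |E|=11/10, |U|=29/10
  updated: d(EU,FZ)=12, d(EU,L)=9, d(EU,M)=7, d(EU,P)=8, d(EU,R)=13
3. join L+P (d=1, Q=-157/2) ⇒ LP; edges |L|=19/16, |P|=-3/16
  updated: d(EU,LP)=8, d(FZ,LP)=41/4, d(LP,M)=10, d(LP,R)=10
4. join M+R (d=2, Q=-115/2) ⇒ MR; edges |M|=5/12, |R|=19/12
  updated: d(EU,MR)=9, d(FZ,MR)=35/4, d(LP,MR)=9
5. join EU+LP (d=8, Q=-161/4) ⇒ ELPU; edges |EU|=71/16, |LP|=57/16
  updated: d(ELPU,FZ)=57/8, d(ELPU,MR)=5
6. join ELPU+FZ (d=57/8, Q=-167/8) ⇒ EFLPUZ; edges |ELPU|=27/16, |FZ|=87/16
  updated: d(EFLPUZ,MR)=53/16
7. join EFLPUZ+MR (d=53/16) ⇒ EFLMPRUZ; edges |EFLPUZ|=53/32, |MR|=53/32
final tree: ((((E:11/10,U:29/10):71/16,(L:19/16,P:-3/16):57/16):27/16,(F:1/3,Z:5/3):87/16):53/32,(M:5/12,R:19/12):53/32)
total length: 439/16

5/12,19/12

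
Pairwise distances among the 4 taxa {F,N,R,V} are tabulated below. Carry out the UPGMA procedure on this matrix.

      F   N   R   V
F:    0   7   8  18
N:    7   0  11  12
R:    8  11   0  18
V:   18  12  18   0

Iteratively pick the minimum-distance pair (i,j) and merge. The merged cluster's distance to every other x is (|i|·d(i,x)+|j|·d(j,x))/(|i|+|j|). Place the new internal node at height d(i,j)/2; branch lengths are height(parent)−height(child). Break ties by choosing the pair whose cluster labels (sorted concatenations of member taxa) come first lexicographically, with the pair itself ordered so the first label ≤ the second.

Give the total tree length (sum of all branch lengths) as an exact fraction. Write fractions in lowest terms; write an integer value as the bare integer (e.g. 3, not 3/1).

97/4

1. join F+N (d=7) ⇒ FN; edges |F|=7/2, |N|=7/2
  updated: d(FN,R)=19/2, d(FN,V)=15
2. join FN+R (d=19/2) ⇒ FNR; edges |FN|=5/4, |R|=19/4
  updated: d(FNR,V)=16
3. join FNR+V (d=16) ⇒ FNRV; edges |FNR|=13/4, |V|=8
final tree: (((F:7/2,N:7/2):5/4,R:19/4):13/4,V:8)
total length: 97/4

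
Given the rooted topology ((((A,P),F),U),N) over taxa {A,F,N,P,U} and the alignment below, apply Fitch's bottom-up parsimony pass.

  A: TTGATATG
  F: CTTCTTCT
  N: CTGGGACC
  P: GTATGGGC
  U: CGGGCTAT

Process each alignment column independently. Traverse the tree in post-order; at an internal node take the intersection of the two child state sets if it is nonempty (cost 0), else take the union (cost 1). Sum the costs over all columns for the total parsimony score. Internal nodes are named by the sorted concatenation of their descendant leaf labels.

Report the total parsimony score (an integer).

20

[col 0] AP: children A:{T}, P:{G} ∪→ {G,T}; cost 1
[col 0] AFP: children AP:{G,T}, F:{C} ∪→ {C,G,T}; cost 1
[col 0] AFPU: children AFP:{C,G,T}, U:{C} ∩→ {C}; cost 0
[col 0] AFNPU: children AFPU:{C}, N:{C} ∩→ {C}; cost 0
[col 1] AP: children A:{T}, P:{T} ∩→ {T}; cost 0
[col 1] AFP: children AP:{T}, F:{T} ∩→ {T}; cost 0
[col 1] AFPU: children AFP:{T}, U:{G} ∪→ {G,T}; cost 1
[col 1] AFNPU: children AFPU:{G,T}, N:{T} ∩→ {T}; cost 0
[col 2] AP: children A:{G}, P:{A} ∪→ {A,G}; cost 1
[col 2] AFP: children AP:{A,G}, F:{T} ∪→ {A,G,T}; cost 1
[col 2] AFPU: children AFP:{A,G,T}, U:{G} ∩→ {G}; cost 0
[col 2] AFNPU: children AFPU:{G}, N:{G} ∩→ {G}; cost 0
[col 3] AP: children A:{A}, P:{T} ∪→ {A,T}; cost 1
[col 3] AFP: children AP:{A,T}, F:{C} ∪→ {A,C,T}; cost 1
[col 3] AFPU: children AFP:{A,C,T}, U:{G} ∪→ {A,C,G,T}; cost 1
[col 3] AFNPU: children AFPU:{A,C,G,T}, N:{G} ∩→ {G}; cost 0
[col 4] AP: children A:{T}, P:{G} ∪→ {G,T}; cost 1
[col 4] AFP: children AP:{G,T}, F:{T} ∩→ {T}; cost 0
[col 4] AFPU: children AFP:{T}, U:{C} ∪→ {C,T}; cost 1
[col 4] AFNPU: children AFPU:{C,T}, N:{G} ∪→ {C,G,T}; cost 1
[col 5] AP: children A:{A}, P:{G} ∪→ {A,G}; cost 1
[col 5] AFP: children AP:{A,G}, F:{T} ∪→ {A,G,T}; cost 1
[col 5] AFPU: children AFP:{A,G,T}, U:{T} ∩→ {T}; cost 0
[col 5] AFNPU: children AFPU:{T}, N:{A} ∪→ {A,T}; cost 1
[col 6] AP: children A:{T}, P:{G} ∪→ {G,T}; cost 1
[col 6] AFP: children AP:{G,T}, F:{C} ∪→ {C,G,T}; cost 1
[col 6] AFPU: children AFP:{C,G,T}, U:{A} ∪→ {A,C,G,T}; cost 1
[col 6] AFNPU: children AFPU:{A,C,G,T}, N:{C} ∩→ {C}; cost 0
[col 7] AP: children A:{G}, P:{C} ∪→ {C,G}; cost 1
[col 7] AFP: children AP:{C,G}, F:{T} ∪→ {C,G,T}; cost 1
[col 7] AFPU: children AFP:{C,G,T}, U:{T} ∩→ {T}; cost 0
[col 7] AFNPU: children AFPU:{T}, N:{C} ∪→ {C,T}; cost 1
per-site changes: [2, 1, 2, 3, 3, 3, 3, 3]; total = 20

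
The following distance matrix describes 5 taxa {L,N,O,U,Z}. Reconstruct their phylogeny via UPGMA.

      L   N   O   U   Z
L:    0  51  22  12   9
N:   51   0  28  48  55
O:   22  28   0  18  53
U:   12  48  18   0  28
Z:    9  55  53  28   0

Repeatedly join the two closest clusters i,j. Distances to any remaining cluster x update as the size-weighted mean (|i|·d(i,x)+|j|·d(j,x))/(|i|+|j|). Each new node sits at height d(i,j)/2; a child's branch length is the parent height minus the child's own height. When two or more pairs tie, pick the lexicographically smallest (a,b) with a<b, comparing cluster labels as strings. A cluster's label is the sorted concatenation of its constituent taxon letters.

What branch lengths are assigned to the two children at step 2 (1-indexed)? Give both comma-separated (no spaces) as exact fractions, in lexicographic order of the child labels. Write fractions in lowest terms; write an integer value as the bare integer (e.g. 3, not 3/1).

iteration 1: select L,Z (d=9); attach at lengths (9/2, 9/2); label the merged cluster LZ
  updated: d(LZ,N)=53, d(LZ,O)=75/2, d(LZ,U)=20
iteration 2: select O,U (d=18); attach at lengths (9, 9); label the merged cluster OU
  updated: d(LZ,OU)=115/4, d(N,OU)=38
iteration 3: select LZ,OU (d=115/4); attach at lengths (79/8, 43/8); label the merged cluster LOUZ
  updated: d(LOUZ,N)=91/2
iteration 4: select LOUZ,N (d=91/2); attach at lengths (67/8, 91/4); label the merged cluster LNOUZ
final tree: (((L:9/2,Z:9/2):79/8,(O:9,U:9):43/8):67/8,N:91/4)
total length: 587/8

9,9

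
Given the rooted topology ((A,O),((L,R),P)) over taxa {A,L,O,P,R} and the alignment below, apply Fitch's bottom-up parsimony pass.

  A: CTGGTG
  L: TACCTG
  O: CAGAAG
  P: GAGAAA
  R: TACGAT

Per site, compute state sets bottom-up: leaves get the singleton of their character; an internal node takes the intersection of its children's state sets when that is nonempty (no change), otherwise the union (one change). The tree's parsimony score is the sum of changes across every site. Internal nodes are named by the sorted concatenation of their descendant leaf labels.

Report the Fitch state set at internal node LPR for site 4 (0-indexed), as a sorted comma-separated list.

AO@0: {C} ∩ {C} = {C} (intersection, +0)
LR@0: {T} ∩ {T} = {T} (intersection, +0)
LPR@0: {T} ∪ {G} = {G,T} (union, +1)
ALOPR@0: {C} ∪ {G,T} = {C,G,T} (union, +1)
AO@1: {T} ∪ {A} = {A,T} (union, +1)
LR@1: {A} ∩ {A} = {A} (intersection, +0)
LPR@1: {A} ∩ {A} = {A} (intersection, +0)
ALOPR@1: {A,T} ∩ {A} = {A} (intersection, +0)
AO@2: {G} ∩ {G} = {G} (intersection, +0)
LR@2: {C} ∩ {C} = {C} (intersection, +0)
LPR@2: {C} ∪ {G} = {C,G} (union, +1)
ALOPR@2: {G} ∩ {C,G} = {G} (intersection, +0)
AO@3: {G} ∪ {A} = {A,G} (union, +1)
LR@3: {C} ∪ {G} = {C,G} (union, +1)
LPR@3: {C,G} ∪ {A} = {A,C,G} (union, +1)
ALOPR@3: {A,G} ∩ {A,C,G} = {A,G} (intersection, +0)
AO@4: {T} ∪ {A} = {A,T} (union, +1)
LR@4: {T} ∪ {A} = {A,T} (union, +1)
LPR@4: {A,T} ∩ {A} = {A} (intersection, +0)
ALOPR@4: {A,T} ∩ {A} = {A} (intersection, +0)
AO@5: {G} ∩ {G} = {G} (intersection, +0)
LR@5: {G} ∪ {T} = {G,T} (union, +1)
LPR@5: {G,T} ∪ {A} = {A,G,T} (union, +1)
ALOPR@5: {G} ∩ {A,G,T} = {G} (intersection, +0)
per-site changes: [2, 1, 1, 3, 2, 2]; total = 11

A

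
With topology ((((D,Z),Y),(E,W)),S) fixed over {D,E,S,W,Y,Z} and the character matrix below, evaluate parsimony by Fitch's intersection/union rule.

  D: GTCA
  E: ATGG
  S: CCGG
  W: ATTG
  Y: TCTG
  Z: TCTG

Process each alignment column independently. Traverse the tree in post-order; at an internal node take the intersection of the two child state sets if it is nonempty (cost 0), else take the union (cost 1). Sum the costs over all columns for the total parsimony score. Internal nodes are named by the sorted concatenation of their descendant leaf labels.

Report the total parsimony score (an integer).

9

site 0, node DZ: D={G} ∪ Z={T} → {G,T} (+1)
site 0, node DYZ: DZ={G,T} ∩ Y={T} → {T} (+0)
site 0, node EW: E={A} ∩ W={A} → {A} (+0)
site 0, node DEWYZ: DYZ={T} ∪ EW={A} → {A,T} (+1)
site 0, node DESWYZ: DEWYZ={A,T} ∪ S={C} → {A,C,T} (+1)
site 1, node DZ: D={T} ∪ Z={C} → {C,T} (+1)
site 1, node DYZ: DZ={C,T} ∩ Y={C} → {C} (+0)
site 1, node EW: E={T} ∩ W={T} → {T} (+0)
site 1, node DEWYZ: DYZ={C} ∪ EW={T} → {C,T} (+1)
site 1, node DESWYZ: DEWYZ={C,T} ∩ S={C} → {C} (+0)
site 2, node DZ: D={C} ∪ Z={T} → {C,T} (+1)
site 2, node DYZ: DZ={C,T} ∩ Y={T} → {T} (+0)
site 2, node EW: E={G} ∪ W={T} → {G,T} (+1)
site 2, node DEWYZ: DYZ={T} ∩ EW={G,T} → {T} (+0)
site 2, node DESWYZ: DEWYZ={T} ∪ S={G} → {G,T} (+1)
site 3, node DZ: D={A} ∪ Z={G} → {A,G} (+1)
site 3, node DYZ: DZ={A,G} ∩ Y={G} → {G} (+0)
site 3, node EW: E={G} ∩ W={G} → {G} (+0)
site 3, node DEWYZ: DYZ={G} ∩ EW={G} → {G} (+0)
site 3, node DESWYZ: DEWYZ={G} ∩ S={G} → {G} (+0)
per-site changes: [3, 2, 3, 1]; total = 9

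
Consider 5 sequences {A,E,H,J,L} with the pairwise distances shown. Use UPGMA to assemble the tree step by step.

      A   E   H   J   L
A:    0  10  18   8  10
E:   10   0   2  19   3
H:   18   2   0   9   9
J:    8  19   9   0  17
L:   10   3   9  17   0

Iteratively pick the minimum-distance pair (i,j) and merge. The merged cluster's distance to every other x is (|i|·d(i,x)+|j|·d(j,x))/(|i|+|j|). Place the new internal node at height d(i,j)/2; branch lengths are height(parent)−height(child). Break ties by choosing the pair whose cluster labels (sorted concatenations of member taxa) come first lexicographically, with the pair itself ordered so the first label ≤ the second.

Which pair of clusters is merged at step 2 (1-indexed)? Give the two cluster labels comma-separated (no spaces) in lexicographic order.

iteration 1: select E,H (d=2); attach at lengths (1, 1); label the merged cluster EH
  updated: d(A,EH)=14, d(EH,J)=14, d(EH,L)=6
iteration 2: select EH,L (d=6); attach at lengths (2, 3); label the merged cluster EHL
  updated: d(A,EHL)=38/3, d(EHL,J)=15
iteration 3: select A,J (d=8); attach at lengths (4, 4); label the merged cluster AJ
  updated: d(AJ,EHL)=83/6
iteration 4: select AJ,EHL (d=83/6); attach at lengths (35/12, 47/12); label the merged cluster AEHJL
final tree: ((A:4,J:4):35/12,((E:1,H:1):2,L:3):47/12)
total length: 131/6

EH,L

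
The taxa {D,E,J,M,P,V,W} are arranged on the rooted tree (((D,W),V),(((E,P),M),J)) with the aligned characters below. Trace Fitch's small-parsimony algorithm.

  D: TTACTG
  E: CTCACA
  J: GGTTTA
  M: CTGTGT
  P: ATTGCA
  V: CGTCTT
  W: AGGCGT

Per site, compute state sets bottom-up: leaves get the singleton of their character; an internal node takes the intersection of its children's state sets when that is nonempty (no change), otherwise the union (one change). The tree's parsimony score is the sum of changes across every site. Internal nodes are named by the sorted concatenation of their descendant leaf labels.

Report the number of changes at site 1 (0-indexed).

DW@0: {T} ∪ {A} = {A,T} (union, +1)
DVW@0: {A,T} ∪ {C} = {A,C,T} (union, +1)
EP@0: {C} ∪ {A} = {A,C} (union, +1)
EMP@0: {A,C} ∩ {C} = {C} (intersection, +0)
EJMP@0: {C} ∪ {G} = {C,G} (union, +1)
DEJMPVW@0: {A,C,T} ∩ {C,G} = {C} (intersection, +0)
DW@1: {T} ∪ {G} = {G,T} (union, +1)
DVW@1: {G,T} ∩ {G} = {G} (intersection, +0)
EP@1: {T} ∩ {T} = {T} (intersection, +0)
EMP@1: {T} ∩ {T} = {T} (intersection, +0)
EJMP@1: {T} ∪ {G} = {G,T} (union, +1)
DEJMPVW@1: {G} ∩ {G,T} = {G} (intersection, +0)
DW@2: {A} ∪ {G} = {A,G} (union, +1)
DVW@2: {A,G} ∪ {T} = {A,G,T} (union, +1)
EP@2: {C} ∪ {T} = {C,T} (union, +1)
EMP@2: {C,T} ∪ {G} = {C,G,T} (union, +1)
EJMP@2: {C,G,T} ∩ {T} = {T} (intersection, +0)
DEJMPVW@2: {A,G,T} ∩ {T} = {T} (intersection, +0)
DW@3: {C} ∩ {C} = {C} (intersection, +0)
DVW@3: {C} ∩ {C} = {C} (intersection, +0)
EP@3: {A} ∪ {G} = {A,G} (union, +1)
EMP@3: {A,G} ∪ {T} = {A,G,T} (union, +1)
EJMP@3: {A,G,T} ∩ {T} = {T} (intersection, +0)
DEJMPVW@3: {C} ∪ {T} = {C,T} (union, +1)
DW@4: {T} ∪ {G} = {G,T} (union, +1)
DVW@4: {G,T} ∩ {T} = {T} (intersection, +0)
EP@4: {C} ∩ {C} = {C} (intersection, +0)
EMP@4: {C} ∪ {G} = {C,G} (union, +1)
EJMP@4: {C,G} ∪ {T} = {C,G,T} (union, +1)
DEJMPVW@4: {T} ∩ {C,G,T} = {T} (intersection, +0)
DW@5: {G} ∪ {T} = {G,T} (union, +1)
DVW@5: {G,T} ∩ {T} = {T} (intersection, +0)
EP@5: {A} ∩ {A} = {A} (intersection, +0)
EMP@5: {A} ∪ {T} = {A,T} (union, +1)
EJMP@5: {A,T} ∩ {A} = {A} (intersection, +0)
DEJMPVW@5: {T} ∪ {A} = {A,T} (union, +1)
per-site changes: [4, 2, 4, 3, 3, 3]; total = 19

2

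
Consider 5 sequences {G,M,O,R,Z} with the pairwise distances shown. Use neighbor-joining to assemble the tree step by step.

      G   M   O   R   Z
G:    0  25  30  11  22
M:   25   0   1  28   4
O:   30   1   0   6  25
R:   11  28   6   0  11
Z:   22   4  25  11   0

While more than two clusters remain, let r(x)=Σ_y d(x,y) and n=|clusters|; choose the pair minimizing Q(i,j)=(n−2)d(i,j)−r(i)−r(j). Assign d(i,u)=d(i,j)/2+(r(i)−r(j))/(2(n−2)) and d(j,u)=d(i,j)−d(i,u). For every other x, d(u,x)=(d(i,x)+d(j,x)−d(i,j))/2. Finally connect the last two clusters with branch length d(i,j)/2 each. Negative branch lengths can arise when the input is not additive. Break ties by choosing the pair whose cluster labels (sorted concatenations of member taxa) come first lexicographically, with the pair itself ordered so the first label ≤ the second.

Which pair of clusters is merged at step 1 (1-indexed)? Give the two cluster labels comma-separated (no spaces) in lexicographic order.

1. join M+O (d=1, Q=-117) ⇒ MO; edges |M|=-1/6, |O|=7/6
  updated: d(G,MO)=27, d(MO,R)=33/2, d(MO,Z)=14
2. join G+R (d=11, Q=-153/2) ⇒ GR; edges |G|=87/8, |R|=1/8
  updated: d(GR,MO)=65/4, d(GR,Z)=11
3. join GR+MO (d=65/4, Q=-165/4) ⇒ GMOR; edges |GR|=53/8, |MO|=77/8
  updated: d(GMOR,Z)=35/8
4. join GMOR+Z (d=35/8) ⇒ GMORZ; edges |GMOR|=35/16, |Z|=35/16
final tree: (((G:87/8,R:1/8):53/8,(M:-1/6,O:7/6):77/8):35/16,Z:35/16)
total length: 261/8

M,O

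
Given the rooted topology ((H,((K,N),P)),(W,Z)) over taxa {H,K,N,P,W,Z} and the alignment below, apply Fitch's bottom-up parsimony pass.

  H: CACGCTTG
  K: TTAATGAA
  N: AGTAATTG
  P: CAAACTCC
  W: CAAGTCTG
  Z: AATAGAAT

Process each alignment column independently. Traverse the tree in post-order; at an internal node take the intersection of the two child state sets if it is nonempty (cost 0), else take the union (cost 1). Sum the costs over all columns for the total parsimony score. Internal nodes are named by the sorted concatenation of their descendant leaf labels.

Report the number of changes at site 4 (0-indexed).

4

[col 0] KN: children K:{T}, N:{A} ∪→ {A,T}; cost 1
[col 0] KNP: children KN:{A,T}, P:{C} ∪→ {A,C,T}; cost 1
[col 0] HKNP: children H:{C}, KNP:{A,C,T} ∩→ {C}; cost 0
[col 0] WZ: children W:{C}, Z:{A} ∪→ {A,C}; cost 1
[col 0] HKNPWZ: children HKNP:{C}, WZ:{A,C} ∩→ {C}; cost 0
[col 1] KN: children K:{T}, N:{G} ∪→ {G,T}; cost 1
[col 1] KNP: children KN:{G,T}, P:{A} ∪→ {A,G,T}; cost 1
[col 1] HKNP: children H:{A}, KNP:{A,G,T} ∩→ {A}; cost 0
[col 1] WZ: children W:{A}, Z:{A} ∩→ {A}; cost 0
[col 1] HKNPWZ: children HKNP:{A}, WZ:{A} ∩→ {A}; cost 0
[col 2] KN: children K:{A}, N:{T} ∪→ {A,T}; cost 1
[col 2] KNP: children KN:{A,T}, P:{A} ∩→ {A}; cost 0
[col 2] HKNP: children H:{C}, KNP:{A} ∪→ {A,C}; cost 1
[col 2] WZ: children W:{A}, Z:{T} ∪→ {A,T}; cost 1
[col 2] HKNPWZ: children HKNP:{A,C}, WZ:{A,T} ∩→ {A}; cost 0
[col 3] KN: children K:{A}, N:{A} ∩→ {A}; cost 0
[col 3] KNP: children KN:{A}, P:{A} ∩→ {A}; cost 0
[col 3] HKNP: children H:{G}, KNP:{A} ∪→ {A,G}; cost 1
[col 3] WZ: children W:{G}, Z:{A} ∪→ {A,G}; cost 1
[col 3] HKNPWZ: children HKNP:{A,G}, WZ:{A,G} ∩→ {A,G}; cost 0
[col 4] KN: children K:{T}, N:{A} ∪→ {A,T}; cost 1
[col 4] KNP: children KN:{A,T}, P:{C} ∪→ {A,C,T}; cost 1
[col 4] HKNP: children H:{C}, KNP:{A,C,T} ∩→ {C}; cost 0
[col 4] WZ: children W:{T}, Z:{G} ∪→ {G,T}; cost 1
[col 4] HKNPWZ: children HKNP:{C}, WZ:{G,T} ∪→ {C,G,T}; cost 1
[col 5] KN: children K:{G}, N:{T} ∪→ {G,T}; cost 1
[col 5] KNP: children KN:{G,T}, P:{T} ∩→ {T}; cost 0
[col 5] HKNP: children H:{T}, KNP:{T} ∩→ {T}; cost 0
[col 5] WZ: children W:{C}, Z:{A} ∪→ {A,C}; cost 1
[col 5] HKNPWZ: children HKNP:{T}, WZ:{A,C} ∪→ {A,C,T}; cost 1
[col 6] KN: children K:{A}, N:{T} ∪→ {A,T}; cost 1
[col 6] KNP: children KN:{A,T}, P:{C} ∪→ {A,C,T}; cost 1
[col 6] HKNP: children H:{T}, KNP:{A,C,T} ∩→ {T}; cost 0
[col 6] WZ: children W:{T}, Z:{A} ∪→ {A,T}; cost 1
[col 6] HKNPWZ: children HKNP:{T}, WZ:{A,T} ∩→ {T}; cost 0
[col 7] KN: children K:{A}, N:{G} ∪→ {A,G}; cost 1
[col 7] KNP: children KN:{A,G}, P:{C} ∪→ {A,C,G}; cost 1
[col 7] HKNP: children H:{G}, KNP:{A,C,G} ∩→ {G}; cost 0
[col 7] WZ: children W:{G}, Z:{T} ∪→ {G,T}; cost 1
[col 7] HKNPWZ: children HKNP:{G}, WZ:{G,T} ∩→ {G}; cost 0
per-site changes: [3, 2, 3, 2, 4, 3, 3, 3]; total = 23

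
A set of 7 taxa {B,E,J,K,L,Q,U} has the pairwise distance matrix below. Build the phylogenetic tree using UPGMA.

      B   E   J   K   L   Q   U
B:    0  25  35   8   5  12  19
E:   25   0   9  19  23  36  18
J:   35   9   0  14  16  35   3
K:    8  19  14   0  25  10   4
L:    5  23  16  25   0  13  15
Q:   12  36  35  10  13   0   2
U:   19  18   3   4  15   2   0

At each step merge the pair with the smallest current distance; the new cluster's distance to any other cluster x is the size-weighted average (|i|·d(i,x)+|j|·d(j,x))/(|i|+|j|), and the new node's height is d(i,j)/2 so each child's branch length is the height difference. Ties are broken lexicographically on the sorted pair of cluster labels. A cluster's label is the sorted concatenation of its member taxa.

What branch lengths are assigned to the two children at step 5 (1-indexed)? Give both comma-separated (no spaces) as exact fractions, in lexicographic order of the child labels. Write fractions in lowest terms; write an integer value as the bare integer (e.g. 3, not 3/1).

iteration 1: select Q,U (d=2); attach at lengths (1, 1); label the merged cluster QU
  updated: d(B,QU)=31/2, d(E,QU)=27, d(J,QU)=19, d(K,QU)=7, d(L,QU)=14
iteration 2: select B,L (d=5); attach at lengths (5/2, 5/2); label the merged cluster BL
  updated: d(BL,E)=24, d(BL,J)=51/2, d(BL,K)=33/2, d(BL,QU)=59/4
iteration 3: select K,QU (d=7); attach at lengths (7/2, 5/2); label the merged cluster KQU
  updated: d(BL,KQU)=46/3, d(E,KQU)=73/3, d(J,KQU)=52/3
iteration 4: select E,J (d=9); attach at lengths (9/2, 9/2); label the merged cluster EJ
  updated: d(BL,EJ)=99/4, d(EJ,KQU)=125/6
iteration 5: select BL,KQU (d=46/3); attach at lengths (31/6, 25/6); label the merged cluster BKLQU
  updated: d(BKLQU,EJ)=112/5
iteration 6: select BKLQU,EJ (d=112/5); attach at lengths (53/15, 67/10); label the merged cluster BEJKLQU
final tree: (((B:5/2,L:5/2):31/6,(K:7/2,(Q:1,U:1):5/2):25/6):53/15,(E:9/2,J:9/2):67/10)
total length: 1247/30

31/6,25/6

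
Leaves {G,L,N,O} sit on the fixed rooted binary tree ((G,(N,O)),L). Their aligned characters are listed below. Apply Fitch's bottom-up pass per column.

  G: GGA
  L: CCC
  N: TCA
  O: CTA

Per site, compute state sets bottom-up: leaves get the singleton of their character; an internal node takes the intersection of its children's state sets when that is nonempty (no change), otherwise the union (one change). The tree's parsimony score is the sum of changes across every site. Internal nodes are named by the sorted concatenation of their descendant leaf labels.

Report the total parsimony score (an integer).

5

NO@0: {T} ∪ {C} = {C,T} (union, +1)
GNO@0: {G} ∪ {C,T} = {C,G,T} (union, +1)
GLNO@0: {C,G,T} ∩ {C} = {C} (intersection, +0)
NO@1: {C} ∪ {T} = {C,T} (union, +1)
GNO@1: {G} ∪ {C,T} = {C,G,T} (union, +1)
GLNO@1: {C,G,T} ∩ {C} = {C} (intersection, +0)
NO@2: {A} ∩ {A} = {A} (intersection, +0)
GNO@2: {A} ∩ {A} = {A} (intersection, +0)
GLNO@2: {A} ∪ {C} = {A,C} (union, +1)
per-site changes: [2, 2, 1]; total = 5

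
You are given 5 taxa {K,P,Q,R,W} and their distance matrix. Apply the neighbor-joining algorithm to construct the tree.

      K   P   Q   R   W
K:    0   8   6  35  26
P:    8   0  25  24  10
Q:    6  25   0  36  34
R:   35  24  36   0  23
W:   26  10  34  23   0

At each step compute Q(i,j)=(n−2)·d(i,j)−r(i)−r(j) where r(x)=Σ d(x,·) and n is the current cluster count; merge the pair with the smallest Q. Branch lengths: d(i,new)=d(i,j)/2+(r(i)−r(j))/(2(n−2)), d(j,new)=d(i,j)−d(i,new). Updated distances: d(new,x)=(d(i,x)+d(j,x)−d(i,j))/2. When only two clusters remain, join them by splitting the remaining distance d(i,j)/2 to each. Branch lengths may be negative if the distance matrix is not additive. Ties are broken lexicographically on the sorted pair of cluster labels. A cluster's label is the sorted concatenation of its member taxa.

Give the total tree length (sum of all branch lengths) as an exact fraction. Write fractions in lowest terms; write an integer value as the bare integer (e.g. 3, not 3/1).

381/8

iteration 1: select K,Q (d=6, Q=-158); attach at lengths (-4/3, 22/3); label the merged cluster KQ
  updated: d(KQ,P)=27/2, d(KQ,R)=65/2, d(KQ,W)=27
iteration 2: select KQ,P (d=27/2, Q=-187/2); attach at lengths (105/8, 3/8); label the merged cluster KPQ
  updated: d(KPQ,R)=43/2, d(KPQ,W)=47/4
iteration 3: select KPQ,R (d=43/2, Q=-225/4); attach at lengths (41/8, 131/8); label the merged cluster KPQR
  updated: d(KPQR,W)=53/8
iteration 4: select KPQR,W (d=53/8); attach at lengths (53/16, 53/16); label the merged cluster KPQRW
final tree: ((((K:-4/3,Q:22/3):105/8,P:3/8):41/8,R:131/8):53/16,W:53/16)
total length: 381/8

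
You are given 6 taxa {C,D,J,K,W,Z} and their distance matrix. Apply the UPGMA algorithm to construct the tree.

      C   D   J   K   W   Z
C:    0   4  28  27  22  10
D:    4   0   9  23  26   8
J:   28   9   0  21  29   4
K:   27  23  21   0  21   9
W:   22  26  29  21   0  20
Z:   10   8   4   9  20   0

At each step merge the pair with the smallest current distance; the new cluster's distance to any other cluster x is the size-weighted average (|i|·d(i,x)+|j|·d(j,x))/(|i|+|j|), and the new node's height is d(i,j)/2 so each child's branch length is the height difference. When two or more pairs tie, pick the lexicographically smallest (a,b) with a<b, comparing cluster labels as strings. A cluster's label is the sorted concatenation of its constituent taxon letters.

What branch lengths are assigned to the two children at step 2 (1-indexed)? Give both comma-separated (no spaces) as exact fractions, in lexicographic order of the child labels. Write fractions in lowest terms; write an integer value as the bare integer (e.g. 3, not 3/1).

step 1: merge (C,D) at d=4; branch lengths C→2, D→2; new cluster CD
  updated: d(CD,J)=37/2, d(CD,K)=25, d(CD,W)=24, d(CD,Z)=9
step 2: merge (J,Z) at d=4; branch lengths J→2, Z→2; new cluster JZ
  updated: d(CD,JZ)=55/4, d(JZ,K)=15, d(JZ,W)=49/2
step 3: merge (CD,JZ) at d=55/4; branch lengths CD→39/8, JZ→39/8; new cluster CDJZ
  updated: d(CDJZ,K)=20, d(CDJZ,W)=97/4
step 4: merge (CDJZ,K) at d=20; branch lengths CDJZ→25/8, K→10; new cluster CDJKZ
  updated: d(CDJKZ,W)=118/5
step 5: merge (CDJKZ,W) at d=118/5; branch lengths CDJKZ→9/5, W→59/5; new cluster CDJKWZ
final tree: ((((C:2,D:2):39/8,(J:2,Z:2):39/8):25/8,K:10):9/5,W:59/5)
total length: 1779/40

2,2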